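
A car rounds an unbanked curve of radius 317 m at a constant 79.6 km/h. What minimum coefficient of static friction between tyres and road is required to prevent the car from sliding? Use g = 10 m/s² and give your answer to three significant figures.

v = 79.6/3.6 = 22.11 m/s.
Friction provides the centripetal force: μ_s m g = m v²/r, so μ_s = v²/(g r) = (22.11)²/(10.0 × 317) = 488.9/3170 = 0.1542.

0.154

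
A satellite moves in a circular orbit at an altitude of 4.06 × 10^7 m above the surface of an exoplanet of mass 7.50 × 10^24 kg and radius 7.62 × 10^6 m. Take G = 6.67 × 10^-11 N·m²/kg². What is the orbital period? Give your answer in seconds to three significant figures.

r = R + h = 7.62 × 10^6 + 4.06 × 10^7 = 4.822 × 10^7 m. Gravity provides the centripetal force: G M m / r² = m v² / r ⇒ v = √(GM/r) = 3221 m/s.
T = 2πr/v = 2π × 4.822 × 10^7 / 3221 = 94060 s.

94100 s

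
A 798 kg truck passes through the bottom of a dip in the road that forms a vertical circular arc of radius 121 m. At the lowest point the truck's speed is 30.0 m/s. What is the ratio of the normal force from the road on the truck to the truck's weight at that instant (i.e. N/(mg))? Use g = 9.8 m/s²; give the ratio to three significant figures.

At the bottom, N − mg = mv²/r, so N = m(v²/r + g) and N/(mg) = v²/(rg) + 1 = (30.0)²/(121 × 9.8) + 1 = 0.7590 + 1 = 1.759.

1.76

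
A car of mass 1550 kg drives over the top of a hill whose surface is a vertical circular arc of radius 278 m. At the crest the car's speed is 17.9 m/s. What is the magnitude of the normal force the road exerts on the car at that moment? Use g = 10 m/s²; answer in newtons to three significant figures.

13700 N

At the crest the centripetal acceleration points downward (toward the centre of the arc), so mg − N = mv²/r.
N = m(g − v²/r) = 1550 × (10.0 − (17.9)²/278) = 1550 × (10.0 − 1.153) = 1550 × 8.847 = 13710 N.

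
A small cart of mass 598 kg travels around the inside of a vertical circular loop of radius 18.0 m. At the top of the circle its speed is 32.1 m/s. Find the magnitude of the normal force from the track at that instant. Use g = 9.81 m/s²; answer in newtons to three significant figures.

At the top, both N and the weight mg point inward (toward the centre), so N + mg = mv²/r.
N = m(v²/r − g) = 598 × ((32.1)²/18.0 − 9.81) = 598 × (57.24 − 9.81) = 598 × 47.44 = 28370 N.

28400 N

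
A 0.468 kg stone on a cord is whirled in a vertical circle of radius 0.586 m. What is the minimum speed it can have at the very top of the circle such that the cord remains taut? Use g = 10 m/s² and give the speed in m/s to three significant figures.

2.42 m/s

At the top, both weight mg and T point toward the centre: T + mg = mv²/r.
At minimum speed T → 0, so mg = mv_min²/r ⇒ v_min = √(g r) = √(10.0 × 0.586) = 2.421 m/s.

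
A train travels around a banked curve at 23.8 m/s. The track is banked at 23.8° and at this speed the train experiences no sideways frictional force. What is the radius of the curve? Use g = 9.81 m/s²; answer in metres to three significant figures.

131 m

Frictionless banking: tanθ = v²/(rg), so r = v²/(g tanθ).
r = (23.8)²/(9.81 × tan 23.8°) = 566.4/(9.81 × 0.4411) = 566.4/4.327 = 130.9 m.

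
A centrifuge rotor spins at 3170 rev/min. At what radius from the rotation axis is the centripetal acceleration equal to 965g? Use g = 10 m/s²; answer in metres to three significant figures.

ω = 3170 rev/min × 2π/60 = 332.0 rad/s.
a_c = ω²r = 965g ⇒ r = 965 × 10.0 / (332.0)² = 9650/110200 = 0.08757 m.

0.0876 m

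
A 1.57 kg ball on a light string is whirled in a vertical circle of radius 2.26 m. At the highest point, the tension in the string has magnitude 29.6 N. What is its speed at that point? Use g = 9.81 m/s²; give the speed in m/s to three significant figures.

At the top, T + mg = mv²/r, so v = √(r(T/m + g)) = √(2.26 × (29.6/1.57 + 9.81)) = √(2.26 × 28.66) = √64.78 = 8.049 m/s.

8.05 m/s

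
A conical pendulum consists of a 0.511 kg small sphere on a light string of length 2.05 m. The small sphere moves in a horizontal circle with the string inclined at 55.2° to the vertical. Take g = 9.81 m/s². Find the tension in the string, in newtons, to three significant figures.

8.78 N

Vertically the bob has no acceleration, so T cosθ = mg.
T = mg/cosθ = 0.511 × 9.81 / cos 55.2° = 5.013/0.5707 = 8.784 N.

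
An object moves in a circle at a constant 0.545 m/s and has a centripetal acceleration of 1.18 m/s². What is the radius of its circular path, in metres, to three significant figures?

a_c = v²/r ⇒ r = v²/a_c = (0.545)²/1.18 = 0.2970/1.18 = 0.2517 m.

0.252 m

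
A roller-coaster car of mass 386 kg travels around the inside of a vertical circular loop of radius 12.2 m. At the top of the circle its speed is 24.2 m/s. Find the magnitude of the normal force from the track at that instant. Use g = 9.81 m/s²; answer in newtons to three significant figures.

14700 N

At the top, both N and the weight mg point inward (toward the centre), so N + mg = mv²/r.
N = m(v²/r − g) = 386 × ((24.2)²/12.2 − 9.81) = 386 × (48.00 − 9.81) = 386 × 38.19 = 14740 N.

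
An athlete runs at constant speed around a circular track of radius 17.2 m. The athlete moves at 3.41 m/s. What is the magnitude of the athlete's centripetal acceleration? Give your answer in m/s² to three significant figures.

a_c = v²/r = (3.410)²/17.2 = 11.63/17.2 = 0.6761 m/s².

0.676 m/s²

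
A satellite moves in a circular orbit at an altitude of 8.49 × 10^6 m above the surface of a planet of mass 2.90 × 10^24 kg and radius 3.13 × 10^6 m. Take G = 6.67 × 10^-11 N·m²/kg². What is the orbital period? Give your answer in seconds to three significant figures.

17900 s

r = R + h = 3.13 × 10^6 + 8.49 × 10^6 = 1.162 × 10^7 m. Gravity provides the centripetal force: G M m / r² = m v² / r ⇒ v = √(GM/r) = 4080 m/s.
T = 2πr/v = 2π × 1.162 × 10^7 / 4080 = 17890 s.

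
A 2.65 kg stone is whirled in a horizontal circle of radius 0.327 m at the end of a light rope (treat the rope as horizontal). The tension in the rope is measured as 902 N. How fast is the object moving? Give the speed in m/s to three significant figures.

10.6 m/s

T = m v²/r ⇒ v = √(T r / m) = √(902 × 0.327 / 2.65) = √111.3 = 10.55 m/s.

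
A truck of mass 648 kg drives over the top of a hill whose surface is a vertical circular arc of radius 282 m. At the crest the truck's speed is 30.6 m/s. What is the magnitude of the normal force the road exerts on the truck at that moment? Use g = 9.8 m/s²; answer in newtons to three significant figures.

At the crest the centripetal acceleration points downward (toward the centre of the arc), so mg − N = mv²/r.
N = m(g − v²/r) = 648 × (9.8 − (30.6)²/282) = 648 × (9.8 − 3.320) = 648 × 6.480 = 4199 N.

4200 N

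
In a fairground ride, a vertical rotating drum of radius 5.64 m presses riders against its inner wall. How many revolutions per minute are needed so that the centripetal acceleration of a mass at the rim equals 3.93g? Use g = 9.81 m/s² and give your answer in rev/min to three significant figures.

Require ω²r = 3.93g, so ω = √(3.93 × 9.81/5.64) = 2.615 rad/s.
In rev/min: ω × 60/(2π) = 2.615 × 60/(2π) = 24.97 rev/min.

25.0 rev/min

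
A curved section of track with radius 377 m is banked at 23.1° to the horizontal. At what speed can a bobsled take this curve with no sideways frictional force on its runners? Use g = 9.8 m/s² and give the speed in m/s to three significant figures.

39.7 m/s

On a frictionless banked curve, N sinθ = mv²/r and N cosθ = mg, so tanθ = v²/(rg).
v = √(r g tanθ) = √(377 × 9.8 × tan 23.1°) = √(377 × 9.8 × 0.4265) = √1576 = 39.70 m/s.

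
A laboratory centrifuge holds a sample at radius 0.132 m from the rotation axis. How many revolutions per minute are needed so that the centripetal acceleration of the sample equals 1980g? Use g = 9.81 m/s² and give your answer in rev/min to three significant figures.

3660 rev/min

Require ω²r = 1980g, so ω = √(1980 × 9.81/0.132) = 383.6 rad/s.
In rev/min: ω × 60/(2π) = 383.6 × 60/(2π) = 3663 rev/min.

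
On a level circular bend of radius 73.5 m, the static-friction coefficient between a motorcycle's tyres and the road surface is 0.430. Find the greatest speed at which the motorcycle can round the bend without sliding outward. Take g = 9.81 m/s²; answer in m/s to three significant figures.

Friction provides the centripetal force on a flat curve. At maximum speed it is at its limiting value: μ_s m g = m v²/r.
Mass cancels: v_max = √(μ_s g r) = √(0.430 × 9.81 × 73.5) = √310.0 = 17.61 m/s.

17.6 m/s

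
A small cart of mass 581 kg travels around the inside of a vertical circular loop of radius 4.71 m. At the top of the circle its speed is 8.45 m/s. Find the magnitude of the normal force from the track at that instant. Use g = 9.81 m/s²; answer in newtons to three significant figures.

3110 N

At the top, both N and the weight mg point inward (toward the centre), so N + mg = mv²/r.
N = m(v²/r − g) = 581 × ((8.45)²/4.71 − 9.81) = 581 × (15.16 − 9.81) = 581 × 5.350 = 3108 N.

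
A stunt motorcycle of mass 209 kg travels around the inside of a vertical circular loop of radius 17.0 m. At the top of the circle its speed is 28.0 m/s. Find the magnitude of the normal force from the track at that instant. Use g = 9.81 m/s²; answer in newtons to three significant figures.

At the top, both N and the weight mg point inward (toward the centre), so N + mg = mv²/r.
N = m(v²/r − g) = 209 × ((28.0)²/17.0 − 9.81) = 209 × (46.12 − 9.81) = 209 × 36.31 = 7588 N.

7590 N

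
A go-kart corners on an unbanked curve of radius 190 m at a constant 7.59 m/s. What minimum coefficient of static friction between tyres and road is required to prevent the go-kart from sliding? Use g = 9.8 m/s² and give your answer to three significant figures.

0.0309

Friction provides the centripetal force: μ_s m g = m v²/r, so μ_s = v²/(g r) = (7.590)²/(9.8 × 190) = 57.61/1862 = 0.03094.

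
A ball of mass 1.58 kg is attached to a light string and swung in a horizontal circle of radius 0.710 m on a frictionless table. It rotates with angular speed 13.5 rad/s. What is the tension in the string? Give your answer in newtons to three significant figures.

v = ωr = 13.5 × 0.710 = 9.585 m/s.
The tension is the only horizontal force, so it supplies the full centripetal force: T = m v²/r = 1.58 × (9.585)²/0.710 = 1.58 × 91.87/0.710 = 204.4 N.

204 N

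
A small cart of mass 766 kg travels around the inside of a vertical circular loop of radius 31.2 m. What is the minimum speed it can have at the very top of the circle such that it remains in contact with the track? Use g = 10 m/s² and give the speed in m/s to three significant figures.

At the top, both weight mg and N point toward the centre: N + mg = mv²/r.
At minimum speed N → 0, so mg = mv_min²/r ⇒ v_min = √(g r) = √(10.0 × 31.2) = 17.66 m/s.

17.7 m/s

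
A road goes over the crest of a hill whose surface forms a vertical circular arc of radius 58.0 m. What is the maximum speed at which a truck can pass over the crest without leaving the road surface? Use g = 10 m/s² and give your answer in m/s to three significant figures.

24.1 m/s

At the crest the centre of the circle is below the truck, so the net downward (centripetal) force is mg − N = mv²/r.
The truck leaves the road when N → 0, giving v_max = √(g r) = √(10.0 × 58.0) = 24.08 m/s.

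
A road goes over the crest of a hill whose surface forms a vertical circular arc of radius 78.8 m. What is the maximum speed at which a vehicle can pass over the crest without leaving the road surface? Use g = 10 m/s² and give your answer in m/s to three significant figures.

28.1 m/s

At the crest the centre of the circle is below the vehicle, so the net downward (centripetal) force is mg − N = mv²/r.
The vehicle leaves the road when N → 0, giving v_max = √(g r) = √(10.0 × 78.8) = 28.07 m/s.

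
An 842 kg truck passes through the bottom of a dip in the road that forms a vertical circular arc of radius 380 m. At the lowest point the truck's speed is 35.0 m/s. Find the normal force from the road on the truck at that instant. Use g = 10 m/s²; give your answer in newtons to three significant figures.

11100 N

At the lowest point, N points up (toward the centre) and the weight mg points down (away from the centre), so the net inward force is N − mg = mv²/r.
N = m(v²/r + g) = 842 × ((35.0)²/380 + 10.0) = 842 × (3.224 + 10.0) = 842 × 13.22 = 11130 N.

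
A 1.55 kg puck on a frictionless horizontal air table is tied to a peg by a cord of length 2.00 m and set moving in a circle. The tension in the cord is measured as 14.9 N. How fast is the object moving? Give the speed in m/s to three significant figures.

4.38 m/s

T = m v²/r ⇒ v = √(T r / m) = √(14.9 × 2.00 / 1.55) = √19.23 = 4.385 m/s.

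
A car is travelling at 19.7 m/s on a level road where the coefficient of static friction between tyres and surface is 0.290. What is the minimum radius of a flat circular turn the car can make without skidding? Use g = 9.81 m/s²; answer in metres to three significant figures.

At the limit, μ_s m g = m v²/r, so r_min = v²/(μ_s g) = (19.7)²/(0.290 × 9.81) = 388.1/2.845 = 136.4 m.

136 m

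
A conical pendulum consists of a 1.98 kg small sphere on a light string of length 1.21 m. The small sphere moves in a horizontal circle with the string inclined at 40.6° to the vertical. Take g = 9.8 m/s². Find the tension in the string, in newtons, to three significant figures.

25.6 N

Vertically the bob has no acceleration, so T cosθ = mg.
T = mg/cosθ = 1.98 × 9.8 / cos 40.6° = 19.40/0.7593 = 25.56 N.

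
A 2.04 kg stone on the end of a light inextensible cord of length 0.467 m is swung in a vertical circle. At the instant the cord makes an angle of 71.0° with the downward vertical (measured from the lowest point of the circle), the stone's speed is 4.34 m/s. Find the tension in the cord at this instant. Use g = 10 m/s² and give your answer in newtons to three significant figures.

Take the radial direction toward the centre of the circle as positive. The component of the weight along the string toward the centre is −mg cos φ (φ measured from the bottom), so Newton's second law along the string gives T − mg cos φ = m v²/r.
cos 71.0° = 0.3256, so T = m(v²/r + g cos φ) = 2.04 × ((4.34)²/0.467 + 10.0 × 0.3256) = 2.04 × (40.33 + (3.256)) = 2.04 × 43.59 = 88.92 N.

88.9 N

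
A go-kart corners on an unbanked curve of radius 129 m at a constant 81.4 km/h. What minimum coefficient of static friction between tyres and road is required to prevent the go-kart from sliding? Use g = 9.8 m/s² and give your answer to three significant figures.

v = 81.4/3.6 = 22.61 m/s.
Friction provides the centripetal force: μ_s m g = m v²/r, so μ_s = v²/(g r) = (22.61)²/(9.8 × 129) = 511.3/1264 = 0.4044.

0.404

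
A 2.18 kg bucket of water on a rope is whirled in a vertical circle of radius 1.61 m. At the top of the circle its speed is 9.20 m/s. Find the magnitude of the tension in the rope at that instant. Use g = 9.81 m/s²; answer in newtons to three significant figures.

93.2 N

At the top, both T and the weight mg point inward (toward the centre), so T + mg = mv²/r.
T = m(v²/r − g) = 2.18 × ((9.20)²/1.61 − 9.81) = 2.18 × (52.57 − 9.81) = 2.18 × 42.76 = 93.22 N.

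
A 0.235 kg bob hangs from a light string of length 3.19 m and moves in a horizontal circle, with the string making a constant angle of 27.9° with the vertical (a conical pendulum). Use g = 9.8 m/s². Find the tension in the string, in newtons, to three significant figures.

Vertically the bob has no acceleration, so T cosθ = mg.
T = mg/cosθ = 0.235 × 9.8 / cos 27.9° = 2.303/0.8838 = 2.606 N.

2.61 N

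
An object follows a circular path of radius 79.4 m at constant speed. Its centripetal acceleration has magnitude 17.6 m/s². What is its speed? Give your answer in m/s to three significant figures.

a_c = v²/r ⇒ v = √(a_c · r) = √(17.6 × 79.4) = √1397 = 37.38 m/s.

37.4 m/s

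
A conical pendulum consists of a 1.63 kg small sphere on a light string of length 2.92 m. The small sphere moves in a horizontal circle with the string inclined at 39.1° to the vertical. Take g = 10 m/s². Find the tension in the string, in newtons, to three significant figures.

Vertically the bob has no acceleration, so T cosθ = mg.
T = mg/cosθ = 1.63 × 10.0 / cos 39.1° = 16.30/0.7760 = 21.00 N.

21.0 N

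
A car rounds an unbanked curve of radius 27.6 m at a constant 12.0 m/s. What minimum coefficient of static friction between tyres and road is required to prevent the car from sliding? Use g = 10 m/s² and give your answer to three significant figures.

0.522

Friction provides the centripetal force: μ_s m g = m v²/r, so μ_s = v²/(g r) = (12.00)²/(10.0 × 27.6) = 144.0/276.0 = 0.5217.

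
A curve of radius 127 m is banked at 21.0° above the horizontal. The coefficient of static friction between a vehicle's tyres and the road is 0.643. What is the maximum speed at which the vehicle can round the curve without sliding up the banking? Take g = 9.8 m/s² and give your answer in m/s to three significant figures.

41.2 m/s

At the maximum speed, friction acts down the slope at its limiting value f = μN. Radially (horizontal, toward centre): N sinθ + μN cosθ = mv²/r. Vertically: N cosθ − μN sinθ = mg.
Dividing: v² = r g (sinθ + μcosθ)/(cosθ − μsinθ).
sinθ + μcosθ = 0.3584 + 0.643×0.9336 = 0.9587; cosθ − μsinθ = 0.9336 − 0.643×0.3584 = 0.7031.
v² = 127 × 9.8 × 0.9587/0.7031 = 1697 m²/s², so v = 41.19 m/s.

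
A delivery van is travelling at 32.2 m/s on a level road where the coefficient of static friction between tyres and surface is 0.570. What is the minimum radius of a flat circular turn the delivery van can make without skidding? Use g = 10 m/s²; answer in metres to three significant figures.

182 m

At the limit, μ_s m g = m v²/r, so r_min = v²/(μ_s g) = (32.2)²/(0.570 × 10.0) = 1037/5.700 = 181.9 m.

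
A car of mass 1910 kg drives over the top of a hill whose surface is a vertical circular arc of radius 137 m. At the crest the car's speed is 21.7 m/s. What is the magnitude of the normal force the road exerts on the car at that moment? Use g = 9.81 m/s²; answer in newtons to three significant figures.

12200 N

At the crest the centripetal acceleration points downward (toward the centre of the arc), so mg − N = mv²/r.
N = m(g − v²/r) = 1910 × (9.81 − (21.7)²/137) = 1910 × (9.81 − 3.437) = 1910 × 6.373 = 12170 N.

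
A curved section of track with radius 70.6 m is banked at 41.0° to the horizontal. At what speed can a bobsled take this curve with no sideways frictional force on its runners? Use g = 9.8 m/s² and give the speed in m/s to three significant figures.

24.5 m/s

On a frictionless banked curve, N sinθ = mv²/r and N cosθ = mg, so tanθ = v²/(rg).
v = √(r g tanθ) = √(70.6 × 9.8 × tan 41.0°) = √(70.6 × 9.8 × 0.8693) = √601.4 = 24.52 m/s.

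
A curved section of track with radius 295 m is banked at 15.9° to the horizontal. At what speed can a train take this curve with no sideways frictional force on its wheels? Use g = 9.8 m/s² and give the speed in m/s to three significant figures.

28.7 m/s

On a frictionless banked curve, N sinθ = mv²/r and N cosθ = mg, so tanθ = v²/(rg).
v = √(r g tanθ) = √(295 × 9.8 × tan 15.9°) = √(295 × 9.8 × 0.2849) = √823.5 = 28.70 m/s.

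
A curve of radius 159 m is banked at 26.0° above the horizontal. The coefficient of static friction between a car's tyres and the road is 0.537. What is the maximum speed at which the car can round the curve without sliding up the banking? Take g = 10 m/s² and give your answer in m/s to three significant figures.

At the maximum speed, friction acts down the slope at its limiting value f = μN. Radially (horizontal, toward centre): N sinθ + μN cosθ = mv²/r. Vertically: N cosθ − μN sinθ = mg.
Dividing: v² = r g (sinθ + μcosθ)/(cosθ − μsinθ).
sinθ + μcosθ = 0.4384 + 0.537×0.8988 = 0.9210; cosθ − μsinθ = 0.8988 − 0.537×0.4384 = 0.6634.
v² = 159 × 10.0 × 0.9210/0.6634 = 2207 m²/s², so v = 46.98 m/s.

47.0 m/s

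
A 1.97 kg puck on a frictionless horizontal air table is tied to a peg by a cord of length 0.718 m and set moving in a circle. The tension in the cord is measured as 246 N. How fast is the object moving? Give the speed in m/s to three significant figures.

T = m v²/r ⇒ v = √(T r / m) = √(246 × 0.718 / 1.97) = √89.66 = 9.469 m/s.

9.47 m/s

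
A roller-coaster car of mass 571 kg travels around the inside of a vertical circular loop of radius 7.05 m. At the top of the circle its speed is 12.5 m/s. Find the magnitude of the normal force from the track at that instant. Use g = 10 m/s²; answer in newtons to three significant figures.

At the top, both N and the weight mg point inward (toward the centre), so N + mg = mv²/r.
N = m(v²/r − g) = 571 × ((12.5)²/7.05 − 10.0) = 571 × (22.16 − 10.0) = 571 × 12.16 = 6945 N.

6950 N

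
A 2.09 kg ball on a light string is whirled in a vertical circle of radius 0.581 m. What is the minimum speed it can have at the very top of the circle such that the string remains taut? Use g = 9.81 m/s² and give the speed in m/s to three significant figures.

At the top, both weight mg and T point toward the centre: T + mg = mv²/r.
At minimum speed T → 0, so mg = mv_min²/r ⇒ v_min = √(g r) = √(9.81 × 0.581) = 2.387 m/s.

2.39 m/s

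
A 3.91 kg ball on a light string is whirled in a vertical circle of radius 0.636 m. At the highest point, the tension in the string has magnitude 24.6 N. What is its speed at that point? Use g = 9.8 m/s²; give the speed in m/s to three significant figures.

At the top, T + mg = mv²/r, so v = √(r(T/m + g)) = √(0.636 × (24.6/3.91 + 9.8)) = √(0.636 × 16.09) = √10.23 = 3.199 m/s.

3.20 m/s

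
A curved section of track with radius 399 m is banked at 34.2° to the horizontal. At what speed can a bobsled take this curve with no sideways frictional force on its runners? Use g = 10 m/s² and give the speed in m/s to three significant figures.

On a frictionless banked curve, N sinθ = mv²/r and N cosθ = mg, so tanθ = v²/(rg).
v = √(r g tanθ) = √(399 × 10.0 × tan 34.2°) = √(399 × 10.0 × 0.6796) = √2712 = 52.07 m/s.

52.1 m/s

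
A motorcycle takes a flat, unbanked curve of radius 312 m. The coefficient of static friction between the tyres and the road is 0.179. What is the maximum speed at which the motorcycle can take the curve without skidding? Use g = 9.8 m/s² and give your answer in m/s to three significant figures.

23.4 m/s

The only inward force on a level bend is static friction, so at the limit f_s = μ_s N = μ_s m g = m v²/r.
Mass cancels: v_max = √(μ_s g r) = √(0.179 × 9.8 × 312) = √547.3 = 23.39 m/s.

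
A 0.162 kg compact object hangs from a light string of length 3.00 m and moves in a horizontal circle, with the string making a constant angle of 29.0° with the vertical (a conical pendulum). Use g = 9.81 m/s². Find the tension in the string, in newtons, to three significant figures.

Vertically the bob has no acceleration, so T cosθ = mg.
T = mg/cosθ = 0.162 × 9.81 / cos 29.0° = 1.589/0.8746 = 1.817 N.

1.82 N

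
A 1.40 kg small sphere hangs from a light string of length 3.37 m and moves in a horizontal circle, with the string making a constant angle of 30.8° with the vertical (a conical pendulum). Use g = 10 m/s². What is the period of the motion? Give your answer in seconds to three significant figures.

3.38 s

r = L sinθ = 1.726 m. From T sinθ = mω²r and T cosθ = mg: tanθ = ω²r/g, so ω² = g tanθ / r = g/(L cosθ).
ω = √(g/(L cosθ)) = √(10.0/(3.37 × 0.8590)) = √3.455 = 1.859 rad/s.
Period = 2π/ω = 3.381 s.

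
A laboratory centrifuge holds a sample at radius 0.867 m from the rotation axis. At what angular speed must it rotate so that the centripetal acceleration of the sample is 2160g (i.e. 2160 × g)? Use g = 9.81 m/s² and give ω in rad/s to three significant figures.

Centripetal acceleration a_c = ω²r. Setting ω²r = 2160g:
ω = √(2160g / r) = √(2160 × 9.81 / 0.867) = √24440 = 156.3 rad/s.

156 rad/s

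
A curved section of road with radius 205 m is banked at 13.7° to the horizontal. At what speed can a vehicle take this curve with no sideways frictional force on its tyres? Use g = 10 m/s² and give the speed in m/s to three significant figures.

On a frictionless banked curve, N sinθ = mv²/r and N cosθ = mg, so tanθ = v²/(rg).
v = √(r g tanθ) = √(205 × 10.0 × tan 13.7°) = √(205 × 10.0 × 0.2438) = √499.7 = 22.35 m/s.

22.4 m/s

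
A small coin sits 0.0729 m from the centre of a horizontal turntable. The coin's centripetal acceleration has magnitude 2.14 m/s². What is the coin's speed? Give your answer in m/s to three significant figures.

a_c = v²/r ⇒ v = √(a_c · r) = √(2.14 × 0.0729) = √0.1560 = 0.3950 m/s.

0.395 m/s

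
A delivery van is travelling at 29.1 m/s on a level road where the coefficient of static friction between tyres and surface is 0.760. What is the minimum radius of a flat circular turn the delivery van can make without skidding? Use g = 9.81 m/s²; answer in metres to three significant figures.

114 m

At the limit, μ_s m g = m v²/r, so r_min = v²/(μ_s g) = (29.1)²/(0.760 × 9.81) = 846.8/7.456 = 113.6 m.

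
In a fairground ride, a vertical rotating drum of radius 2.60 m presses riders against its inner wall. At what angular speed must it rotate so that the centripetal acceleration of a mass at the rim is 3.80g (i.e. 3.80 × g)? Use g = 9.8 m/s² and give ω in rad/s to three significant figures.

3.78 rad/s

Centripetal acceleration a_c = ω²r. Setting ω²r = 3.80g:
ω = √(3.80g / r) = √(3.80 × 9.8 / 2.60) = √14.32 = 3.785 rad/s.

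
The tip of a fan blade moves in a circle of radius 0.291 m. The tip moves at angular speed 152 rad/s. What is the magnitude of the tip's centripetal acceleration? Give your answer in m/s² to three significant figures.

v = ωr = 152 × 0.291 = 44.23 m/s.
a_c = v²/r = (44.23)²/0.291 = 1956/0.291 = 6723 m/s².

6720 m/s²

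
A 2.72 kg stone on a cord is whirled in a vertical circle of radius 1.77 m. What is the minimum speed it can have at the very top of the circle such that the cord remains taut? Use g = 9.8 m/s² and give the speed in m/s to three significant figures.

4.16 m/s

At the highest point the centre is directly below, so both the weight and T act inward: T + mg = mv²/r.
At minimum speed T → 0, so mg = mv_min²/r ⇒ v_min = √(g r) = √(9.8 × 1.77) = 4.165 m/s.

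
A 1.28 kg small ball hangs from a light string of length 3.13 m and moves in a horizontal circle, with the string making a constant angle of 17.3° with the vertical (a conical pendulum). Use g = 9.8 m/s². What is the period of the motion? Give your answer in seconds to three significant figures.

r = L sinθ = 0.9308 m. From T sinθ = mω²r and T cosθ = mg: tanθ = ω²r/g, so ω² = g tanθ / r = g/(L cosθ).
ω = √(g/(L cosθ)) = √(9.8/(3.13 × 0.9548)) = √3.279 = 1.811 rad/s.
Period = 2π/ω = 3.470 s.

3.47 s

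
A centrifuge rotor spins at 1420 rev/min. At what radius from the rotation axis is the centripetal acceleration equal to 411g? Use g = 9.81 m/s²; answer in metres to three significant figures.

ω = 1420 rev/min × 2π/60 = 148.7 rad/s.
a_c = ω²r = 411g ⇒ r = 411 × 9.81 / (148.7)² = 4032/22110 = 0.1823 m.

0.182 m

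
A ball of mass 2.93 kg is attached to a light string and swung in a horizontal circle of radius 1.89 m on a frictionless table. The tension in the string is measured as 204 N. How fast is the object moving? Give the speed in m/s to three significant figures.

T = m v²/r ⇒ v = √(T r / m) = √(204 × 1.89 / 2.93) = √131.6 = 11.47 m/s.

11.5 m/s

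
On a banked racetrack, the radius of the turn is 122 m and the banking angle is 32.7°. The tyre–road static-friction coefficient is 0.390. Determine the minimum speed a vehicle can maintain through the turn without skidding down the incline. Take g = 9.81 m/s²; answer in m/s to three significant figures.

15.5 m/s

At the minimum speed, friction acts up the slope at its limiting value f = μN. Radially (horizontal, toward centre): N sinθ − μN cosθ = mv²/r. Vertically: N cosθ + μN sinθ = mg.
Dividing: v² = r g (sinθ − μcosθ)/(cosθ + μsinθ).
sinθ − μcosθ = 0.5402 − 0.390×0.8415 = 0.2121; cosθ + μsinθ = 0.8415 + 0.390×0.5402 = 1.052.
v² = 122 × 9.81 × 0.2121/1.052 = 241.2 m²/s², so v = 15.53 m/s.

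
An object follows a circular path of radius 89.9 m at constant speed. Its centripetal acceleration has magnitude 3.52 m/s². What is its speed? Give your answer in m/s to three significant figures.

a_c = v²/r ⇒ v = √(a_c · r) = √(3.52 × 89.9) = √316.4 = 17.79 m/s.

17.8 m/s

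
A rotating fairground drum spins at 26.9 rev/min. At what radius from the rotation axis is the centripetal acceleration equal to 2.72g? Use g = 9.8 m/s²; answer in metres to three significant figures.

3.36 m

ω = 26.9 rev/min × 2π/60 = 2.817 rad/s.
a_c = ω²r = 2.72g ⇒ r = 2.72 × 9.8 / (2.817)² = 26.66/7.935 = 3.359 m.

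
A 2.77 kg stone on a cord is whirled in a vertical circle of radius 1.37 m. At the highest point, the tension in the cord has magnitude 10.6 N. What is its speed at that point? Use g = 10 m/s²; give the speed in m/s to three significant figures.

At the top, T + mg = mv²/r, so v = √(r(T/m + g)) = √(1.37 × (10.6/2.77 + 10.0)) = √(1.37 × 13.83) = √18.94 = 4.352 m/s.

4.35 m/s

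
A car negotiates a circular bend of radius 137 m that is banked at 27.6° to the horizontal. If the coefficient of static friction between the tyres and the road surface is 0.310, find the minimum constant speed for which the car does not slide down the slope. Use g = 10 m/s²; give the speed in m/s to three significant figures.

15.8 m/s

At the minimum speed, friction acts up the slope at its limiting value f = μN. Radially (horizontal, toward centre): N sinθ − μN cosθ = mv²/r. Vertically: N cosθ + μN sinθ = mg.
Dividing: v² = r g (sinθ − μcosθ)/(cosθ + μsinθ).
sinθ − μcosθ = 0.4633 − 0.310×0.8862 = 0.1886; cosθ + μsinθ = 0.8862 + 0.310×0.4633 = 1.030.
v² = 137 × 10.0 × 0.1886/1.030 = 250.9 m²/s², so v = 15.84 m/s.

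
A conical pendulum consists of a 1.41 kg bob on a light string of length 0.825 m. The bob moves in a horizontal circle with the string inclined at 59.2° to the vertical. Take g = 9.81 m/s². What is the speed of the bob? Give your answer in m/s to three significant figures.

3.41 m/s

The radius of the circle is r = L sinθ = 0.825 × sin 59.2° = 0.7086 m.
Horizontally T sinθ = mv²/r and vertically T cosθ = mg, so tanθ = v²/(rg).
v = √(r g tanθ) = √(0.7086 × 9.81 × 1.678) = √11.66 = 3.415 m/s.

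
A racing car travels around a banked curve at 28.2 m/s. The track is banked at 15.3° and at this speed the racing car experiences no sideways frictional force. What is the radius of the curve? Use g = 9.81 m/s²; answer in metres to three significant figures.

296 m

Frictionless banking: tanθ = v²/(rg), so r = v²/(g tanθ).
r = (28.2)²/(9.81 × tan 15.3°) = 795.2/(9.81 × 0.2736) = 795.2/2.684 = 296.3 m.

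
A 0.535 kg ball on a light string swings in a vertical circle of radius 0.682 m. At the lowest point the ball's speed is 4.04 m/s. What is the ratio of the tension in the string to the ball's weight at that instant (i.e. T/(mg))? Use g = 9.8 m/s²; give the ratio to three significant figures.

3.44

At the bottom, T − mg = mv²/r, so T = m(v²/r + g) and T/(mg) = v²/(rg) + 1 = (4.04)²/(0.682 × 9.8) + 1 = 2.442 + 1 = 3.442.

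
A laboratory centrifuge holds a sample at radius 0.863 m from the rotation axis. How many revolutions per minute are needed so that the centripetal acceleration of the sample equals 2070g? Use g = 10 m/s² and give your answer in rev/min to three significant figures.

Require ω²r = 2070g, so ω = √(2070 × 10.0/0.863) = 154.9 rad/s.
In rev/min: ω × 60/(2π) = 154.9 × 60/(2π) = 1479 rev/min.

1480 rev/min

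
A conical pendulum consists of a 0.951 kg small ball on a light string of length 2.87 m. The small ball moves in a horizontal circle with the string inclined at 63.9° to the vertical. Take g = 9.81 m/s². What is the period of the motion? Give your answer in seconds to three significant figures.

r = L sinθ = 2.577 m. From T sinθ = mω²r and T cosθ = mg: tanθ = ω²r/g, so ω² = g tanθ / r = g/(L cosθ).
ω = √(g/(L cosθ)) = √(9.81/(2.87 × 0.4399)) = √7.770 = 2.787 rad/s.
Period = 2π/ω = 2.254 s.

2.25 s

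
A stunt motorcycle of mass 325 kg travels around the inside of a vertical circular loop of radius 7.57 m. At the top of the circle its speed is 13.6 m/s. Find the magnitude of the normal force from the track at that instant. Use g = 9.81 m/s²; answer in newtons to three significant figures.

4750 N

At the top, both N and the weight mg point inward (toward the centre), so N + mg = mv²/r.
N = m(v²/r − g) = 325 × ((13.6)²/7.57 − 9.81) = 325 × (24.43 − 9.81) = 325 × 14.62 = 4753 N.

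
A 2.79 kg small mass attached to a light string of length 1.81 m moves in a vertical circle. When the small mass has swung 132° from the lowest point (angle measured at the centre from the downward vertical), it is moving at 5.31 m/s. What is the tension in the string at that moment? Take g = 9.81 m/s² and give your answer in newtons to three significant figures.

25.1 N

Take the radial direction toward the centre of the circle as positive. The component of the weight along the string toward the centre is −mg cos φ (φ measured from the bottom), so Newton's second law along the string gives T − mg cos φ = m v²/r.
cos 132° = -0.6691, so T = m(v²/r + g cos φ) = 2.79 × ((5.31)²/1.81 + 9.81 × -0.6691) = 2.79 × (15.58 + (-6.564)) = 2.79 × 9.014 = 25.15 N.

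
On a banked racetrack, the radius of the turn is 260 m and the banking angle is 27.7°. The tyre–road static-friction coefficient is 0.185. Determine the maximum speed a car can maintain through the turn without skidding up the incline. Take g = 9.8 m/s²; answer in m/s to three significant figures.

44.8 m/s

At the maximum speed, friction acts down the slope at its limiting value f = μN. Radially (horizontal, toward centre): N sinθ + μN cosθ = mv²/r. Vertically: N cosθ − μN sinθ = mg.
Dividing: v² = r g (sinθ + μcosθ)/(cosθ − μsinθ).
sinθ + μcosθ = 0.4648 + 0.185×0.8854 = 0.6286; cosθ − μsinθ = 0.8854 − 0.185×0.4648 = 0.7994.
v² = 260 × 9.8 × 0.6286/0.7994 = 2004 m²/s², so v = 44.76 m/s.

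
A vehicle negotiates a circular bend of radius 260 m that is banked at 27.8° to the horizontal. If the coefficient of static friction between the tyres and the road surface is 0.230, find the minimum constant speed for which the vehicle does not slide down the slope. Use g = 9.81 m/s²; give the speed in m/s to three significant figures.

26.0 m/s

At the minimum speed, friction acts up the slope at its limiting value f = μN. Radially (horizontal, toward centre): N sinθ − μN cosθ = mv²/r. Vertically: N cosθ + μN sinθ = mg.
Dividing: v² = r g (sinθ − μcosθ)/(cosθ + μsinθ).
sinθ − μcosθ = 0.4664 − 0.230×0.8846 = 0.2629; cosθ + μsinθ = 0.8846 + 0.230×0.4664 = 0.9918.
v² = 260 × 9.81 × 0.2629/0.9918 = 676.1 m²/s², so v = 26.00 m/s.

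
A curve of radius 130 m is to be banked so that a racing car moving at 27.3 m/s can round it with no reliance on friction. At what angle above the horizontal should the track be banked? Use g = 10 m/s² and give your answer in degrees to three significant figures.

For a frictionless banked turn: horizontally N sinθ = mv²/r and vertically N cosθ = mg.
Dividing: tanθ = v²/(r g) = (27.3)²/(130 × 10.0) = 745.3/1300 = 0.5733.
θ = arctan(0.5733) = 29.83°.

29.8°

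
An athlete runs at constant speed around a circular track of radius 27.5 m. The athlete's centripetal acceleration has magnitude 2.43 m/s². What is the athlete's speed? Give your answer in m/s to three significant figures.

8.17 m/s

a_c = v²/r ⇒ v = √(a_c · r) = √(2.43 × 27.5) = √66.82 = 8.175 m/s.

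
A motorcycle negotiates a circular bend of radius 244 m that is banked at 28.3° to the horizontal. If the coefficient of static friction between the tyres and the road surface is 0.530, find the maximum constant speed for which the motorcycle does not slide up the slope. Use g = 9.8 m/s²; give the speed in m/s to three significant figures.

59.8 m/s

At the maximum speed, friction acts down the slope at its limiting value f = μN. Radially (horizontal, toward centre): N sinθ + μN cosθ = mv²/r. Vertically: N cosθ − μN sinθ = mg.
Dividing: v² = r g (sinθ + μcosθ)/(cosθ − μsinθ).
sinθ + μcosθ = 0.4741 + 0.530×0.8805 = 0.9407; cosθ − μsinθ = 0.8805 − 0.530×0.4741 = 0.6292.
v² = 244 × 9.8 × 0.9407/0.6292 = 3575 m²/s², so v = 59.79 m/s.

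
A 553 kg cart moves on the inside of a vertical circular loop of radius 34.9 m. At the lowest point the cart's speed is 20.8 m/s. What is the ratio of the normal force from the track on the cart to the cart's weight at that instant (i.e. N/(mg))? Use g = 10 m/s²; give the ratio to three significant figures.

2.24

At the bottom, N − mg = mv²/r, so N = m(v²/r + g) and N/(mg) = v²/(rg) + 1 = (20.8)²/(34.9 × 10.0) + 1 = 1.240 + 1 = 2.240.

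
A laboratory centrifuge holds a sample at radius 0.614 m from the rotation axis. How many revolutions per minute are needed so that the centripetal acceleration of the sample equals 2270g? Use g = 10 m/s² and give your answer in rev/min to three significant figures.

1840 rev/min

Require ω²r = 2270g, so ω = √(2270 × 10.0/0.614) = 192.3 rad/s.
In rev/min: ω × 60/(2π) = 192.3 × 60/(2π) = 1836 rev/min.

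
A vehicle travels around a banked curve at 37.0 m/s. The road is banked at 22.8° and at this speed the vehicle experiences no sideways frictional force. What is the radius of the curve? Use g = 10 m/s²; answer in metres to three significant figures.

Frictionless banking: tanθ = v²/(rg), so r = v²/(g tanθ).
r = (37.0)²/(10.0 × tan 22.8°) = 1369/(10.0 × 0.4204) = 1369/4.204 = 325.7 m.

326 m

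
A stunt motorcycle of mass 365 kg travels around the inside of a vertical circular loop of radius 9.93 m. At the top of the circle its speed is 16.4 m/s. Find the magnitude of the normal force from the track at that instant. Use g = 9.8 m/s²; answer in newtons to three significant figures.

At the top, both N and the weight mg point inward (toward the centre), so N + mg = mv²/r.
N = m(v²/r − g) = 365 × ((16.4)²/9.93 − 9.8) = 365 × (27.09 − 9.8) = 365 × 17.29 = 6309 N.

6310 N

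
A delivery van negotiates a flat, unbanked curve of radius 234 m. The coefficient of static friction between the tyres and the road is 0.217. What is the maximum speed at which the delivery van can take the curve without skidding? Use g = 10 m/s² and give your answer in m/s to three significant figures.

22.5 m/s

Friction provides the centripetal force on a flat curve. At maximum speed it is at its limiting value: μ_s m g = m v²/r.
Mass cancels: v_max = √(μ_s g r) = √(0.217 × 10.0 × 234) = √507.8 = 22.53 m/s.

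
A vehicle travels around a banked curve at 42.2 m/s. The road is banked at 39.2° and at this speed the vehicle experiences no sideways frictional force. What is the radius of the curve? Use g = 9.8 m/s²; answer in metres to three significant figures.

223 m

Frictionless banking: tanθ = v²/(rg), so r = v²/(g tanθ).
r = (42.2)²/(9.8 × tan 39.2°) = 1781/(9.8 × 0.8156) = 1781/7.993 = 222.8 m.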